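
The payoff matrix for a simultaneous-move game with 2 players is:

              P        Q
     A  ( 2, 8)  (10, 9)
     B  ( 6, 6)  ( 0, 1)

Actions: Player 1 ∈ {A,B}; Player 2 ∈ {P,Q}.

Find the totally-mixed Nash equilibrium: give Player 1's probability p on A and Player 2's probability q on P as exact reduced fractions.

P1 indiff ⇒ q·2+(1-q)·10 = q·6+(1-q)·0 ⇒ q(-4) = (1-q)(-10) ⇒ q = 5/7
P2 indiff ⇒ p·8+(1-p)·6 = p·9+(1-p)·1 ⇒ p(-1) = (1-p)(-5) ⇒ p = 5/6

(p,q) = (5/6, 5/7)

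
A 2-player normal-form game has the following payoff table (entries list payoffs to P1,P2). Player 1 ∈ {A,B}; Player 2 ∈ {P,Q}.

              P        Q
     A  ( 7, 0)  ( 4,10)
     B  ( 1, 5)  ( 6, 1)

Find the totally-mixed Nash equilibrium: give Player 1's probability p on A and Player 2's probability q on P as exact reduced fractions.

P1 indiff ⇒ q·7+(1-q)·4 = q·1+(1-q)·6 ⇒ q(6) = (1-q)(2) ⇒ q = 1/4
P2 indiff ⇒ p·0+(1-p)·5 = p·10+(1-p)·1 ⇒ p(-10) = (1-p)(-4) ⇒ p = 2/7

(p,q) = (2/7, 1/4)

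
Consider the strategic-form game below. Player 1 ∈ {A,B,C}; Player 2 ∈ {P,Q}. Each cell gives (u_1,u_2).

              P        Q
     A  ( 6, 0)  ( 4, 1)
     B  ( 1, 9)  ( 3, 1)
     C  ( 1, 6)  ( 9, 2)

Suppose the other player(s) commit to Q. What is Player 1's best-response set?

P1 best: {C}

u_1(A vs Q) = 4
u_1(B vs Q) = 3
u_1(C vs Q) = 9
max payoff 9 at {C}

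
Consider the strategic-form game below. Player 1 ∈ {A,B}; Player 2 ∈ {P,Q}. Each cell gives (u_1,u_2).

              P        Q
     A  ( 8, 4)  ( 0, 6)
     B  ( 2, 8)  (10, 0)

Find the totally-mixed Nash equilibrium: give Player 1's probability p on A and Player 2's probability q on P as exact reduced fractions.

P1 mixes 4/5 on A; P2 mixes 5/8 on P

P1 indiff ⇒ q·8+(1-q)·0 = q·2+(1-q)·10 ⇒ q(6) = (1-q)(10) ⇒ q = 5/8
P2 indiff ⇒ p·4+(1-p)·8 = p·6+(1-p)·0 ⇒ p(-2) = (1-p)(-8) ⇒ p = 4/5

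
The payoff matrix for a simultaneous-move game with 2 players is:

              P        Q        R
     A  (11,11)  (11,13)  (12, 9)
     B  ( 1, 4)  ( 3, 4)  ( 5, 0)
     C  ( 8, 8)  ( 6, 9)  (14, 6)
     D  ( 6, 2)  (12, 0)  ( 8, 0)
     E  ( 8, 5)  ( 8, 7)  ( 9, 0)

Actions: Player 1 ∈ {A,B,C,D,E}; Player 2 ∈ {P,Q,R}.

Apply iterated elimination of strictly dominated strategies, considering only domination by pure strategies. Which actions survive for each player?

Survivors P1:{A,D} P2:{P,Q}

P1 drop B (A beats it: P:11>1 Q:11>3 R:12>5)
P1 drop E (A beats it: P:11>8 Q:11>8 R:12>9)
P2 drop R (P beats it: A:11>9 C:8>6 D:2>0)
P1 drop C (A beats it: P:11>8 Q:11>6)
P1→{A,D} P2→{P,Q}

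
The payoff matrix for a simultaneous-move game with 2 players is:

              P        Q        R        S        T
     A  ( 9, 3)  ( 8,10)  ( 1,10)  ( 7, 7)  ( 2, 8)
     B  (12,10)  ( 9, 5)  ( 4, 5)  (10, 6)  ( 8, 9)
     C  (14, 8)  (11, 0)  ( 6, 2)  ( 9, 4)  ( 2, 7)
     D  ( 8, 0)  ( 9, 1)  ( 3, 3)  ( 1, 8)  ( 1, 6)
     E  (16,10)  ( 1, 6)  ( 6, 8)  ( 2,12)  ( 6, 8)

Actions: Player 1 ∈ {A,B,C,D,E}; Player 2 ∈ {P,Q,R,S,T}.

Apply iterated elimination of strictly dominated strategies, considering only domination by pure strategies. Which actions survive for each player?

Survivors P1:{B,C,E} P2:{P,S}

P1 drop A (B beats it: P:12>9 Q:9>8 R:4>1 S:10>7 T:8>2)
P1 drop D (C beats it: P:14>8 Q:11>9 R:6>3 S:9>1 T:2>1)
P2 drop Q (P beats it: B:10>5 C:8>0 E:10>6)
P2 drop R (P beats it: B:10>5 C:8>2 E:10>8)
P2 drop T (P beats it: B:10>9 C:8>7 E:10>8)
P1→{B,C,E} P2→{P,S}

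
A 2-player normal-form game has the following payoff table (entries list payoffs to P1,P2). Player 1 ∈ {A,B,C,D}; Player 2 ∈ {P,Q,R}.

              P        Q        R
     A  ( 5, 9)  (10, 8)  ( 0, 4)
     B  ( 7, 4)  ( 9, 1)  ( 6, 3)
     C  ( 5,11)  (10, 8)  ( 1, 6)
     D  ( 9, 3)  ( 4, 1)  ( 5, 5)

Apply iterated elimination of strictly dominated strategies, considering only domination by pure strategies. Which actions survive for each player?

Survivors P1:{B,D} P2:{P,R}

P2 drop Q (P beats it: A:9>8 B:4>1 C:11>8 D:3>1)
P1 drop A (B beats it: P:7>5 R:6>0)
P1 drop C (B beats it: P:7>5 R:6>1)
P1→{B,D} P2→{P,R}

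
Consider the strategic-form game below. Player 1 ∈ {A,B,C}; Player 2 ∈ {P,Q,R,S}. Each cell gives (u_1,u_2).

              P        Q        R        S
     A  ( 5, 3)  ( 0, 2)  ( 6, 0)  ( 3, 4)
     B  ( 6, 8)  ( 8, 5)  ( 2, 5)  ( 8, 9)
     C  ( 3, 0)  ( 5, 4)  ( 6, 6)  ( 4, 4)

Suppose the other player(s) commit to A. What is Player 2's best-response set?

u_2(P vs A) = 3
u_2(Q vs A) = 2
u_2(R vs A) = 0
u_2(S vs A) = 4
max payoff 4 at {S}

BR_2 = {S}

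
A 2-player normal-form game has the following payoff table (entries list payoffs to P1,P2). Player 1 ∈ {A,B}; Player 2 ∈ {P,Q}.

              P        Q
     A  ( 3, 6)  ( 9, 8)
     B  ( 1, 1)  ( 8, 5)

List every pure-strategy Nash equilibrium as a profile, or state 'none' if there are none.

(A,P): not NE [P2→Q gives 8>6]
(A,Q): NE
(B,P): not NE [P1→A gives 3>1; P2→Q gives 5>1]
(B,Q): not NE [P1→A gives 9>8]

Nash profiles: (A,Q)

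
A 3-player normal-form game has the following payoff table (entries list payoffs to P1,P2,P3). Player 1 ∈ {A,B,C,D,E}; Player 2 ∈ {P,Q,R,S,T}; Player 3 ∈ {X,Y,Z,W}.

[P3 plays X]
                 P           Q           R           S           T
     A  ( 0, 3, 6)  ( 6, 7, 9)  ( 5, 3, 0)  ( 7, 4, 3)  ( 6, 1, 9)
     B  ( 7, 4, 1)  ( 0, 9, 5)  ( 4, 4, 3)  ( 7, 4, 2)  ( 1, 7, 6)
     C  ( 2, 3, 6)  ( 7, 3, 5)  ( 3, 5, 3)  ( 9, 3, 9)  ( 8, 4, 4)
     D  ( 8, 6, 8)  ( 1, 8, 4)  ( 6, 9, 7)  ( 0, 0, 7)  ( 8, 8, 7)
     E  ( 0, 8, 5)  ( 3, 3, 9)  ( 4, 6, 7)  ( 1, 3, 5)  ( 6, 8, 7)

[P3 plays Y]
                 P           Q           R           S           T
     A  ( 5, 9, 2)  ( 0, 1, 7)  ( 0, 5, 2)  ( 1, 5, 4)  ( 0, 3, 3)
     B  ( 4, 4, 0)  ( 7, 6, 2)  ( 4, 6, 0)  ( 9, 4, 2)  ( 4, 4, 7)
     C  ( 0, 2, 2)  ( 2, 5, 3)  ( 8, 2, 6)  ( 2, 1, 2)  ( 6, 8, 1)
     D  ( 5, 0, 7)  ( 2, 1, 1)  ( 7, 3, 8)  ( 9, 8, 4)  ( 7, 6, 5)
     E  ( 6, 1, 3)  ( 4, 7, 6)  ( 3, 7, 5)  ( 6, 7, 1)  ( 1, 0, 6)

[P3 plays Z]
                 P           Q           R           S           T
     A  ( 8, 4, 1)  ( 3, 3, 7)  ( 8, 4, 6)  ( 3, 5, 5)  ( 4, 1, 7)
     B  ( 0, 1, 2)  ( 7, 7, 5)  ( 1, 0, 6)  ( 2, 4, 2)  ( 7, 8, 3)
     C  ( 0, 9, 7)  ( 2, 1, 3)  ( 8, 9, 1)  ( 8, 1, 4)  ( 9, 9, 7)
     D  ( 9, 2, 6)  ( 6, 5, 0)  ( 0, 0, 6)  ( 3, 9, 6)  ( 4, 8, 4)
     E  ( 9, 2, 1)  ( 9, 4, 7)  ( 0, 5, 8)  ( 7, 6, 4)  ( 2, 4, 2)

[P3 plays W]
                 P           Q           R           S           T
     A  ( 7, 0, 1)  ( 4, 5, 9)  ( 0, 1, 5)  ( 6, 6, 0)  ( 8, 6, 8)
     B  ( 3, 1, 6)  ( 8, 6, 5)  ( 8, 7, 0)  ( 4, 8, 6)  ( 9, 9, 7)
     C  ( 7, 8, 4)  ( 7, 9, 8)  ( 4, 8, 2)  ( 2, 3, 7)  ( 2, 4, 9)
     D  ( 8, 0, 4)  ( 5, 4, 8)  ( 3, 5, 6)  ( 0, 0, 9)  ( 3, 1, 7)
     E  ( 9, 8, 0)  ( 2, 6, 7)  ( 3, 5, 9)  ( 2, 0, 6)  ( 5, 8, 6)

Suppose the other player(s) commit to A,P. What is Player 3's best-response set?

argmax u_3 = {X}

u_3(X vs A,P) = 6
u_3(Y vs A,P) = 2
u_3(Z vs A,P) = 1
u_3(W vs A,P) = 1
max payoff 6 at {X}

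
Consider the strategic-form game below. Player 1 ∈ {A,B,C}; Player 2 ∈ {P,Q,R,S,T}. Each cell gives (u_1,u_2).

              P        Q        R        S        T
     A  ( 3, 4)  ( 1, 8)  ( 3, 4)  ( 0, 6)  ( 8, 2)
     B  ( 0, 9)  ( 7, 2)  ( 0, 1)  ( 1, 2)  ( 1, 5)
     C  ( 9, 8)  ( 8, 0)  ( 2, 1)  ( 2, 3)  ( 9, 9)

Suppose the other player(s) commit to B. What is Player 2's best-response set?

P2 best: {P}

u_2(P vs B) = 9
u_2(Q vs B) = 2
u_2(R vs B) = 1
u_2(S vs B) = 2
u_2(T vs B) = 5
max payoff 9 at {P}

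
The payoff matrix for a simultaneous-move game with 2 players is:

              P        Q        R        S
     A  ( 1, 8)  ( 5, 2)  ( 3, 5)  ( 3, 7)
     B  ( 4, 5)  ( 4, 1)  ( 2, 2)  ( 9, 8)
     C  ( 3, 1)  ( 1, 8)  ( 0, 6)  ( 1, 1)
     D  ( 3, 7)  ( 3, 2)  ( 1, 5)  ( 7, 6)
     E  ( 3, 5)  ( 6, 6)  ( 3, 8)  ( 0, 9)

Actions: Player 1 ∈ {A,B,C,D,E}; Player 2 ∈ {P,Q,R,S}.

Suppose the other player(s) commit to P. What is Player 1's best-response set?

u_1(A vs P) = 1
u_1(B vs P) = 4
u_1(C vs P) = 3
u_1(D vs P) = 3
u_1(E vs P) = 3
max payoff 4 at {B}

BR_1 = {B}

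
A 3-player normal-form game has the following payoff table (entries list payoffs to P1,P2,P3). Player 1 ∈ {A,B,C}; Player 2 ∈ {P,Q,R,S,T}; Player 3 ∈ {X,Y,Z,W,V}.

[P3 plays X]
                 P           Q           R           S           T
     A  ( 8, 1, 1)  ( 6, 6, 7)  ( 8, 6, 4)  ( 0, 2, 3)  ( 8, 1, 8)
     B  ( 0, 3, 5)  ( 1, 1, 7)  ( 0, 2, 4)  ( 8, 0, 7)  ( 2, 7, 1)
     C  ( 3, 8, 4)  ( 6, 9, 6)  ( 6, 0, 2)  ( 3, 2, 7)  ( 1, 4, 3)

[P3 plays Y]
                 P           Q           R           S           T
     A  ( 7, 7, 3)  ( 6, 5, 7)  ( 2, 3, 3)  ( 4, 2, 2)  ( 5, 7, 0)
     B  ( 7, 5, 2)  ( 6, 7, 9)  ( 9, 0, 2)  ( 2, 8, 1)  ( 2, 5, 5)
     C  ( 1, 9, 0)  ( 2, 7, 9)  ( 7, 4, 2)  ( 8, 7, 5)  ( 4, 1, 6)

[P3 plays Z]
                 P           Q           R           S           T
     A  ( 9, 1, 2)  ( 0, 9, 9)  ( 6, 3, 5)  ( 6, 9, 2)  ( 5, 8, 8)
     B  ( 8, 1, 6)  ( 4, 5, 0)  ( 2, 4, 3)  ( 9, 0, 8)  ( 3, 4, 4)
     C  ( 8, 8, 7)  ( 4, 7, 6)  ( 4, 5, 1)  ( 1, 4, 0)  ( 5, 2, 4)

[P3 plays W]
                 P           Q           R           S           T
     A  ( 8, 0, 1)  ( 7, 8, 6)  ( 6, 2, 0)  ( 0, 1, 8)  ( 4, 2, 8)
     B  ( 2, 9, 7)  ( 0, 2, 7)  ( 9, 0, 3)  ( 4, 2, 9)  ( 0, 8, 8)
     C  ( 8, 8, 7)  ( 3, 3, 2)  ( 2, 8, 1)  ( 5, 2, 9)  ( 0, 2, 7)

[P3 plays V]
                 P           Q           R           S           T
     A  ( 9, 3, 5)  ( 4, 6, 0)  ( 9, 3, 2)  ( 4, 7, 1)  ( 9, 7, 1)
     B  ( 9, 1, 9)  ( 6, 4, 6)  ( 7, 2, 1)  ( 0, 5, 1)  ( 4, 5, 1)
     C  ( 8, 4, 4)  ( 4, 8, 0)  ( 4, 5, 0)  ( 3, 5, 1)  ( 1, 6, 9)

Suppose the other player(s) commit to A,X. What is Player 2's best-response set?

u_2(P vs A,X) = 1
u_2(Q vs A,X) = 6
u_2(R vs A,X) = 6
u_2(S vs A,X) = 2
u_2(T vs A,X) = 1
max payoff 6 at {Q,R}

P2 best: {Q,R}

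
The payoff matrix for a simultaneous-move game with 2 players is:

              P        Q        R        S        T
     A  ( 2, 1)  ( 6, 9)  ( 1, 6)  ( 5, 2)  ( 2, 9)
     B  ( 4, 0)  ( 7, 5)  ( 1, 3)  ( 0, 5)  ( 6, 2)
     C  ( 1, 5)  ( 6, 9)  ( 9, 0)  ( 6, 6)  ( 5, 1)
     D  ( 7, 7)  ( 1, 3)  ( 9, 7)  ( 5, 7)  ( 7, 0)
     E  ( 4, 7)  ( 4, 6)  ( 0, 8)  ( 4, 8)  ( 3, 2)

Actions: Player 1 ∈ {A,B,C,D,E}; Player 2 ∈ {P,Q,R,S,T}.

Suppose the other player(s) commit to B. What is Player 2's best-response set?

u_2(P vs B) = 0
u_2(Q vs B) = 5
u_2(R vs B) = 3
u_2(S vs B) = 5
u_2(T vs B) = 2
max payoff 5 at {Q,S}

argmax u_2 = {Q,S}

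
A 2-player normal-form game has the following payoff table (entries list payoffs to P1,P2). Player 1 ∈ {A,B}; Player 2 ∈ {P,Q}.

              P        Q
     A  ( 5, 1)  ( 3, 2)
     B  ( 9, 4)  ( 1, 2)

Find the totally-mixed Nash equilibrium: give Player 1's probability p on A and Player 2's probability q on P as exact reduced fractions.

P1 indiff ⇒ q·5+(1-q)·3 = q·9+(1-q)·1 ⇒ q(-4) = (1-q)(-2) ⇒ q = 1/3
P2 indiff ⇒ p·1+(1-p)·4 = p·2+(1-p)·2 ⇒ p(-1) = (1-p)(-2) ⇒ p = 2/3

(p,q) = (2/3, 1/3)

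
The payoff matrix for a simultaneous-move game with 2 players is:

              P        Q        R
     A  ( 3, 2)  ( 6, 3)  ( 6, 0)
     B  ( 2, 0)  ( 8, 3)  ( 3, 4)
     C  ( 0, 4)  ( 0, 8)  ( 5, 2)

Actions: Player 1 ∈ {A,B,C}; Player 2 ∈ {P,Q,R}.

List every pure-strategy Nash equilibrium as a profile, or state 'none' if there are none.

Equilibria: none

(A,P): not NE [P2→Q gives 3>2]
(A,Q): not NE [P1→B gives 8>6]
(A,R): not NE [P2→Q gives 3>0]
(B,P): not NE [P1→A gives 3>2; P2→R gives 4>0]
(B,Q): not NE [P2→R gives 4>3]
(B,R): not NE [P1→A gives 6>3]
(C,P): not NE [P1→A gives 3>0; P2→Q gives 8>4]
(C,Q): not NE [P1→B gives 8>0]
(C,R): not NE [P1→A gives 6>5; P2→Q gives 8>2]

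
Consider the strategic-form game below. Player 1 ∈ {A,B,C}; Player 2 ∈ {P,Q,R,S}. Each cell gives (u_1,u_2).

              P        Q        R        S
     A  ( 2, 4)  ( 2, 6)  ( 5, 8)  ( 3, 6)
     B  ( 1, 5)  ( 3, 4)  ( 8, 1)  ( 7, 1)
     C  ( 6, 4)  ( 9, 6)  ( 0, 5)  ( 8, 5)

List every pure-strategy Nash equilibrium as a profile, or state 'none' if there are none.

(A,P): not NE [P1→C gives 6>2; P2→R gives 8>4]
(A,Q): not NE [P1→C gives 9>2; P2→R gives 8>6]
(A,R): not NE [P1→B gives 8>5]
(A,S): not NE [P1→C gives 8>3; P2→R gives 8>6]
(B,P): not NE [P1→C gives 6>1]
(B,Q): not NE [P1→C gives 9>3; P2→P gives 5>4]
(B,R): not NE [P2→P gives 5>1]
(B,S): not NE [P1→C gives 8>7; P2→P gives 5>1]
(C,P): not NE [P2→Q gives 6>4]
(C,Q): NE
(C,R): not NE [P1→B gives 8>0; P2→Q gives 6>5]
(C,S): not NE [P2→Q gives 6>5]

PSNE = {(C,Q)}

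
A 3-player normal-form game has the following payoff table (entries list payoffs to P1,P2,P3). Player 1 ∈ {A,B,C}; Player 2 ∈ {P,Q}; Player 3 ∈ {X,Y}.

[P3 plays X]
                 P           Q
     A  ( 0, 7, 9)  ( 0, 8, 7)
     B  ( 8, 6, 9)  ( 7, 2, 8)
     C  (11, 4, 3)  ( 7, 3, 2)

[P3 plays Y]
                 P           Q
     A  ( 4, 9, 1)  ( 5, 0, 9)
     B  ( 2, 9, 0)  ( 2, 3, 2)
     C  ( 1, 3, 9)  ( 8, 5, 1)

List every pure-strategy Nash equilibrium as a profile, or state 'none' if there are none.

Equilibria: none

(A,P,X): not NE [P1→C gives 11>0; P2→Q gives 8>7]
(A,P,Y): not NE [P3→X gives 9>1]
(A,Q,X): not NE [P1→C gives 7>0; P3→Y gives 9>7]
(A,Q,Y): not NE [P1→C gives 8>5; P2→P gives 9>0]
(B,P,X): not NE [P1→C gives 11>8]
(B,P,Y): not NE [P1→A gives 4>2; P3→X gives 9>0]
(B,Q,X): not NE [P2→P gives 6>2]
(B,Q,Y): not NE [P1→C gives 8>2; P2→P gives 9>3; P3→X gives 8>2]
(C,P,X): not NE [P3→Y gives 9>3]
(C,P,Y): not NE [P1→A gives 4>1; P2→Q gives 5>3]
(C,Q,X): not NE [P2→P gives 4>3]
(C,Q,Y): not NE [P3→X gives 2>1]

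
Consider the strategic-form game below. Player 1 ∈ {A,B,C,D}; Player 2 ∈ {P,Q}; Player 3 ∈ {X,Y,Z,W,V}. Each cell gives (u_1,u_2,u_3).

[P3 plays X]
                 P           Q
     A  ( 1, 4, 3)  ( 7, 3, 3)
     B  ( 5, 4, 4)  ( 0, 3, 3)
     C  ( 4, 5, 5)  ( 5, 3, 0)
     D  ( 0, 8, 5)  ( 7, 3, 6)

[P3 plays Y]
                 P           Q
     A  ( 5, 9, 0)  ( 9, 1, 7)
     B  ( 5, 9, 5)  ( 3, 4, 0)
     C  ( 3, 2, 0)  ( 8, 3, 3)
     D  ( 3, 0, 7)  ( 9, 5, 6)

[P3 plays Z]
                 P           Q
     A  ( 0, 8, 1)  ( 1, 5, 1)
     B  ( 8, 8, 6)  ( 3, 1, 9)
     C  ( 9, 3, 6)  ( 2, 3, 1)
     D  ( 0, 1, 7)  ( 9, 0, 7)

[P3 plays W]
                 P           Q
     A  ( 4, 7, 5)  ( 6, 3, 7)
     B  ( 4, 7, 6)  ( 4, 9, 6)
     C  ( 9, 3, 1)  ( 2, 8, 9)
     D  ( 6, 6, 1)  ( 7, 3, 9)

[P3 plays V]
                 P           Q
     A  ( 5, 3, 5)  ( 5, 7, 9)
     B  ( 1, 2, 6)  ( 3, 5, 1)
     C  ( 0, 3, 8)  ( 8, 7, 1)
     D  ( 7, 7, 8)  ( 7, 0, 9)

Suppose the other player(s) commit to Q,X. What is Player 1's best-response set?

argmax u_1 = {A,D}

u_1(A vs Q,X) = 7
u_1(B vs Q,X) = 0
u_1(C vs Q,X) = 5
u_1(D vs Q,X) = 7
max payoff 7 at {A,D}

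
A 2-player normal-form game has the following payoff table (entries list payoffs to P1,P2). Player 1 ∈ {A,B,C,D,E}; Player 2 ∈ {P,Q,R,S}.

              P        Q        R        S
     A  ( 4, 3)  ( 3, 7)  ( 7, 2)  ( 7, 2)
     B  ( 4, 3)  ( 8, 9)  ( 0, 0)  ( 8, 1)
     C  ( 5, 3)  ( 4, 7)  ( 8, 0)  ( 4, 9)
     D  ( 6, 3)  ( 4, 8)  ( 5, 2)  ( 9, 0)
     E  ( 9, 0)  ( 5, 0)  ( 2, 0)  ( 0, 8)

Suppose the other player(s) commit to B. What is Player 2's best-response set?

u_2(P vs B) = 3
u_2(Q vs B) = 9
u_2(R vs B) = 0
u_2(S vs B) = 1
max payoff 9 at {Q}

argmax u_2 = {Q}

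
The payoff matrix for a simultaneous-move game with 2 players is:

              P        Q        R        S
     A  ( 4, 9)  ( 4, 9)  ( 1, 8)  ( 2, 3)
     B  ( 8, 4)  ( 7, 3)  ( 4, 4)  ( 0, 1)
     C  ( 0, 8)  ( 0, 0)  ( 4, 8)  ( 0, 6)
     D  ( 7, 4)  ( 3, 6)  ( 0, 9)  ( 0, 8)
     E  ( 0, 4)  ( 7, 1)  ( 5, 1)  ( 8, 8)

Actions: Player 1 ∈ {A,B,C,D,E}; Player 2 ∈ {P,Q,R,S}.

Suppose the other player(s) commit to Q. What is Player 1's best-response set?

argmax u_1 = {B,E}

u_1(A vs Q) = 4
u_1(B vs Q) = 7
u_1(C vs Q) = 0
u_1(D vs Q) = 3
u_1(E vs Q) = 7
max payoff 7 at {B,E}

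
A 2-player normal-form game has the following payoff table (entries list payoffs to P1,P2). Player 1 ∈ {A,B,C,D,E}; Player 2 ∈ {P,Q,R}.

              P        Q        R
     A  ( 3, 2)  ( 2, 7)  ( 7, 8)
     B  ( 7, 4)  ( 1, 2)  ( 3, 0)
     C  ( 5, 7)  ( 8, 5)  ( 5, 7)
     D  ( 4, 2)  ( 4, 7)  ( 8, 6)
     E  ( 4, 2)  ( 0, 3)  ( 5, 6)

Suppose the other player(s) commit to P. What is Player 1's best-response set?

BR_1 = {B}

u_1(A vs P) = 3
u_1(B vs P) = 7
u_1(C vs P) = 5
u_1(D vs P) = 4
u_1(E vs P) = 4
max payoff 7 at {B}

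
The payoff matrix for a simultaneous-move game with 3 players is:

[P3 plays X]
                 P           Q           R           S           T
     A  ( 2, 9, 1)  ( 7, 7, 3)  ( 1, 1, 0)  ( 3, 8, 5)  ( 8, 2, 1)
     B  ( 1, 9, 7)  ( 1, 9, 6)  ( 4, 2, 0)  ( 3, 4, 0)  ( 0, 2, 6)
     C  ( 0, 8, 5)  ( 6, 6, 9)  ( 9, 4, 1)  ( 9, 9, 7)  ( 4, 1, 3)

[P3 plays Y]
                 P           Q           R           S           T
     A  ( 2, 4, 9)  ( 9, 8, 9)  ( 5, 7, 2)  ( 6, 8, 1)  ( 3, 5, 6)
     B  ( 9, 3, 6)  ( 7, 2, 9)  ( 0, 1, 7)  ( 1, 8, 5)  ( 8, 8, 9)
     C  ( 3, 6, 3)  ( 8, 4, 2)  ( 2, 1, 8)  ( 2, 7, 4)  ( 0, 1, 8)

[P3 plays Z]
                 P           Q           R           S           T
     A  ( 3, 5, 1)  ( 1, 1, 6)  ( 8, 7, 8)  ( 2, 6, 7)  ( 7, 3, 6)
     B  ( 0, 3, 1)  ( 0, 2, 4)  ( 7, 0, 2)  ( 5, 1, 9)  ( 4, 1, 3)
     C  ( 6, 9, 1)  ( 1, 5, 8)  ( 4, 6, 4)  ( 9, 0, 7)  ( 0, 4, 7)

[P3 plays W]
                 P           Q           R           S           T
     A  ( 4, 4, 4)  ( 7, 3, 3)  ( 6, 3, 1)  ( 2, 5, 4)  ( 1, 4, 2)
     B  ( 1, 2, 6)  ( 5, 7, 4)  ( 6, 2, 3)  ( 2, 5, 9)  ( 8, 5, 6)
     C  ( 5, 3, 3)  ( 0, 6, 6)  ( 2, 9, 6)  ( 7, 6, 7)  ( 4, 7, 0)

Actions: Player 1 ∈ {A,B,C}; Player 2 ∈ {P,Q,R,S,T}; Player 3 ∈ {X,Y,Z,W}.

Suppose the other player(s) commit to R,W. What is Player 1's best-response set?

u_1(A vs R,W) = 6
u_1(B vs R,W) = 6
u_1(C vs R,W) = 2
max payoff 6 at {A,B}

BR_1 = {A,B}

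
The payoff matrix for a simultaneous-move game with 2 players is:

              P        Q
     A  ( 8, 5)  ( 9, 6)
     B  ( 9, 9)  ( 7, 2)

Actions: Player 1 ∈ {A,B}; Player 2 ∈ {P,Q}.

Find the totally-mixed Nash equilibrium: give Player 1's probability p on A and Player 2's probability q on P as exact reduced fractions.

P1 indiff ⇒ q·8+(1-q)·9 = q·9+(1-q)·7 ⇒ q(-1) = (1-q)(-2) ⇒ q = 2/3
P2 indiff ⇒ p·5+(1-p)·9 = p·6+(1-p)·2 ⇒ p(-1) = (1-p)(-7) ⇒ p = 7/8

(p,q) = (7/8, 2/3)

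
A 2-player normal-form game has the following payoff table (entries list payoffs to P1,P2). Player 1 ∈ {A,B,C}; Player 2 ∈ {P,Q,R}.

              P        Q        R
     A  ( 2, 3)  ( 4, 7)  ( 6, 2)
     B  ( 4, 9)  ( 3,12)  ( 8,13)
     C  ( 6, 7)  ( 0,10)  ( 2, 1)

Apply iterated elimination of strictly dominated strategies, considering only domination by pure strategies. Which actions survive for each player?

Remaining: P1:{A,B} P2:{Q,R}

P2 drop P (Q beats it: A:7>3 B:12>9 C:10>7)
P1 drop C (A beats it: Q:4>0 R:6>2)
P1→{A,B} P2→{Q,R}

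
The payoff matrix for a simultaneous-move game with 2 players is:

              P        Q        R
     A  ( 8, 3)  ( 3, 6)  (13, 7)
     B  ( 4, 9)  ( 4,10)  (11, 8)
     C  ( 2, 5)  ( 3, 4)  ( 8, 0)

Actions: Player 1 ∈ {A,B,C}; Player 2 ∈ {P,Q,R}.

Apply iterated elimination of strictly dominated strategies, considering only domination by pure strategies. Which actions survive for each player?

Remaining: P1:{A,B} P2:{Q,R}

P1 drop C (B beats it: P:4>2 Q:4>3 R:11>8)
P2 drop P (Q beats it: A:6>3 B:10>9)
P1→{A,B} P2→{Q,R}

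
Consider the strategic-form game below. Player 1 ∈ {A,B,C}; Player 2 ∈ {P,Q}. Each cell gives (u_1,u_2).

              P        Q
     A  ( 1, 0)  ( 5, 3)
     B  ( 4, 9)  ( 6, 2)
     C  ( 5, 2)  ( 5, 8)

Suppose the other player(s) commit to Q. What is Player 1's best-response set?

BR_1 = {B}

u_1(A vs Q) = 5
u_1(B vs Q) = 6
u_1(C vs Q) = 5
max payoff 6 at {B}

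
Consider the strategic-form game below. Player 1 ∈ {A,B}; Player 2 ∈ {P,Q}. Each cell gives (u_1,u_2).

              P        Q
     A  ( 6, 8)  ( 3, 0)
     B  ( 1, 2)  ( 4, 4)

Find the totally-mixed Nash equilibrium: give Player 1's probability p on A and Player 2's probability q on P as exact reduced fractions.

P1 indiff ⇒ q·6+(1-q)·3 = q·1+(1-q)·4 ⇒ q(5) = (1-q)(1) ⇒ q = 1/6
P2 indiff ⇒ p·8+(1-p)·2 = p·0+(1-p)·4 ⇒ p(8) = (1-p)(2) ⇒ p = 1/5

p=1/5, q=1/6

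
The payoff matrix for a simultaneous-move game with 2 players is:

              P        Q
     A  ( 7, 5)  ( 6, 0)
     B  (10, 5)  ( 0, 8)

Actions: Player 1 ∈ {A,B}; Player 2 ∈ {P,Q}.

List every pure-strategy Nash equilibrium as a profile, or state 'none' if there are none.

Equilibria: none

(A,P): not NE [P1→B gives 10>7]
(A,Q): not NE [P2→P gives 5>0]
(B,P): not NE [P2→Q gives 8>5]
(B,Q): not NE [P1→A gives 6>0]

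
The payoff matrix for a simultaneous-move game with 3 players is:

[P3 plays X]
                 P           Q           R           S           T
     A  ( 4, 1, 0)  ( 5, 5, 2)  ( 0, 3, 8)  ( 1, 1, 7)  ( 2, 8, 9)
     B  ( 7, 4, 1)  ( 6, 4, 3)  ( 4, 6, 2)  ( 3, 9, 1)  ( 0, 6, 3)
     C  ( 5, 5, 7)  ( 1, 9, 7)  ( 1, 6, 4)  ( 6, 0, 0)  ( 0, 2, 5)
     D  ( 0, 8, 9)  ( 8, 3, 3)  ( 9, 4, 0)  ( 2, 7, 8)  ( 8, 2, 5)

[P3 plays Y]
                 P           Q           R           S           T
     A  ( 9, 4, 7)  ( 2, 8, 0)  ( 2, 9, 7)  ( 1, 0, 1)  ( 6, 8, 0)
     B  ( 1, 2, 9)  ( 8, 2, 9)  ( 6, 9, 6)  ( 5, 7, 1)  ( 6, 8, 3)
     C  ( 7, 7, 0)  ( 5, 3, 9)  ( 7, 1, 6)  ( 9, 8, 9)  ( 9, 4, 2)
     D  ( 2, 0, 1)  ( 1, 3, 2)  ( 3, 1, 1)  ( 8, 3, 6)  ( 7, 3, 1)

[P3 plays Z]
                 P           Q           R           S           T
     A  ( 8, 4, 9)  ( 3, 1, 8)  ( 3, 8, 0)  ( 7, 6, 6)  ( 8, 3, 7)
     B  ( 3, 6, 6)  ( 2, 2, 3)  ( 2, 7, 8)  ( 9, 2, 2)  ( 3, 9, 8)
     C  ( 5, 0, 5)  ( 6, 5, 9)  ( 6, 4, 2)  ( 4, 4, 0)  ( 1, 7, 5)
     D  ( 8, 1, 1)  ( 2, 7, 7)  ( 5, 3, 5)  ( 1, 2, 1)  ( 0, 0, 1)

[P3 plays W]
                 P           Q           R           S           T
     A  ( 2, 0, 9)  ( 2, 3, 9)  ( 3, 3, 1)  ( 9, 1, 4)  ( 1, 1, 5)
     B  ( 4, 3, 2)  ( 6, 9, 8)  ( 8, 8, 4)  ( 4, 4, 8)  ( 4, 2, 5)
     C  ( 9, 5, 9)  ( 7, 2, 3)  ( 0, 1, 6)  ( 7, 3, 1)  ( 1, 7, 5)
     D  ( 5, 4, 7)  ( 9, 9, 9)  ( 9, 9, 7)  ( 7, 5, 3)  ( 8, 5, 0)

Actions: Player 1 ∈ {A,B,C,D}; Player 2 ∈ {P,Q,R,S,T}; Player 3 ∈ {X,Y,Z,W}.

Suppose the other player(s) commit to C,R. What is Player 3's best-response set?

BR_3 = {Y,W}

u_3(X vs C,R) = 4
u_3(Y vs C,R) = 6
u_3(Z vs C,R) = 2
u_3(W vs C,R) = 6
max payoff 6 at {Y,W}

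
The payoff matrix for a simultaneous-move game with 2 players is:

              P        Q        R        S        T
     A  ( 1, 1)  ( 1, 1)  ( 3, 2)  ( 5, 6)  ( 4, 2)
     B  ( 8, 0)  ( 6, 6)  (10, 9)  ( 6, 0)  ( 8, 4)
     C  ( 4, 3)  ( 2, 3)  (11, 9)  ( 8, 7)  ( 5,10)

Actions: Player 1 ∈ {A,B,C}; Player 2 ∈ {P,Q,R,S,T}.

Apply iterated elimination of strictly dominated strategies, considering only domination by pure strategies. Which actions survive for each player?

Remaining: P1:{B,C} P2:{R,T}

P1 drop A (B beats it: P:8>1 Q:6>1 R:10>3 S:6>5 T:8>4)
P2 drop P (R beats it: B:9>0 C:9>3)
P2 drop Q (R beats it: B:9>6 C:9>3)
P2 drop S (R beats it: B:9>0 C:9>7)
P1→{B,C} P2→{R,T}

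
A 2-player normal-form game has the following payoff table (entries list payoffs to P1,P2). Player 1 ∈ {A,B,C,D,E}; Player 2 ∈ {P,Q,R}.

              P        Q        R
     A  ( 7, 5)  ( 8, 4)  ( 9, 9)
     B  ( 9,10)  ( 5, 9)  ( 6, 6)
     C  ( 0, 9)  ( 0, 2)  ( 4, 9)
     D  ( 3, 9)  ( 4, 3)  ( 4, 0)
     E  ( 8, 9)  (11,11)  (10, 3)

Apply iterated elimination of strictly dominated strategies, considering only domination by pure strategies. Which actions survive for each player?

IESDS → P1:{B,E} P2:{P,Q}

P1 drop A (E beats it: P:8>7 Q:11>8 R:10>9)
P1 drop C (B beats it: P:9>0 Q:5>0 R:6>4)
P1 drop D (B beats it: P:9>3 Q:5>4 R:6>4)
P2 drop R (P beats it: B:10>6 E:9>3)
P1→{B,E} P2→{P,Q}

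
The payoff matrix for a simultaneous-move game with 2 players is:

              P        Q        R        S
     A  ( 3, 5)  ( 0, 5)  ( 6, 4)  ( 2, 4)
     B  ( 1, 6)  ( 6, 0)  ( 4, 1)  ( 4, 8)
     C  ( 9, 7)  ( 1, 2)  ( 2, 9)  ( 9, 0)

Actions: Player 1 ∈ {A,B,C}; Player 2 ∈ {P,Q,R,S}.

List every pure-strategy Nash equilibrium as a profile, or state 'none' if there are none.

Equilibria: none

(A,P): not NE [P1→C gives 9>3]
(A,Q): not NE [P1→B gives 6>0]
(A,R): not NE [P2→Q gives 5>4]
(A,S): not NE [P1→C gives 9>2; P2→Q gives 5>4]
(B,P): not NE [P1→C gives 9>1; P2→S gives 8>6]
(B,Q): not NE [P2→S gives 8>0]
(B,R): not NE [P1→A gives 6>4; P2→S gives 8>1]
(B,S): not NE [P1→C gives 9>4]
(C,P): not NE [P2→R gives 9>7]
(C,Q): not NE [P1→B gives 6>1; P2→R gives 9>2]
(C,R): not NE [P1→A gives 6>2]
(C,S): not NE [P2→R gives 9>0]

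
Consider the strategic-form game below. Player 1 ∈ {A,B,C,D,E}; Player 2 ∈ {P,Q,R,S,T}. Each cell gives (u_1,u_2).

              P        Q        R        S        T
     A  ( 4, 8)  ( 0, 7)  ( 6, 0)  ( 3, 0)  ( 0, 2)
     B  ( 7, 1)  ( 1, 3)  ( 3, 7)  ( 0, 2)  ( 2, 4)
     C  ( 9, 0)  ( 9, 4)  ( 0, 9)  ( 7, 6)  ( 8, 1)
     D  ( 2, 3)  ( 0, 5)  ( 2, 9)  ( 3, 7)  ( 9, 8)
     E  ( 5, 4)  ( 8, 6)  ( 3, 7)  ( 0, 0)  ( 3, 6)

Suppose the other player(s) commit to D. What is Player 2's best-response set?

u_2(P vs D) = 3
u_2(Q vs D) = 5
u_2(R vs D) = 9
u_2(S vs D) = 7
u_2(T vs D) = 8
max payoff 9 at {R}

BR_2 = {R}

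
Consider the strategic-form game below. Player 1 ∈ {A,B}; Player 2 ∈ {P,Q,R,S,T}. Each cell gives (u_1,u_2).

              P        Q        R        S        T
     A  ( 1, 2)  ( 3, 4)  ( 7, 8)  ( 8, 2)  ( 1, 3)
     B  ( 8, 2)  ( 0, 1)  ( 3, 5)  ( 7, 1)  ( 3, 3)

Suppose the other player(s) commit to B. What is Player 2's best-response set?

P2 best: {R}

u_2(P vs B) = 2
u_2(Q vs B) = 1
u_2(R vs B) = 5
u_2(S vs B) = 1
u_2(T vs B) = 3
max payoff 5 at {R}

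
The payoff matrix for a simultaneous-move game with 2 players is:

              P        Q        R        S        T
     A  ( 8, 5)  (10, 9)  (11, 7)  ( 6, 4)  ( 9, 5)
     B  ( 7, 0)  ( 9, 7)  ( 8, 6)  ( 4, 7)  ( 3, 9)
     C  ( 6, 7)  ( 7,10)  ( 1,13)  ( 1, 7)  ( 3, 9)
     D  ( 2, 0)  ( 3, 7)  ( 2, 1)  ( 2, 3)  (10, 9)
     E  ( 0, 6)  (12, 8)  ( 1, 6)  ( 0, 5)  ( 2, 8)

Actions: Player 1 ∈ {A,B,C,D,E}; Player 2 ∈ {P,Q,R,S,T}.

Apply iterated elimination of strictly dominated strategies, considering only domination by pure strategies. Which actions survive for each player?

P1 drop B (A beats it: P:8>7 Q:10>9 R:11>8 S:6>4 T:9>3)
P1 drop C (A beats it: P:8>6 Q:10>7 R:11>1 S:6>1 T:9>3)
P2 drop P (Q beats it: A:9>5 D:7>0 E:8>6)
P2 drop R (Q beats it: A:9>7 D:7>1 E:8>6)
P2 drop S (Q beats it: A:9>4 D:7>3 E:8>5)
P1→{A,D,E} P2→{Q,T}

IESDS → P1:{A,D,E} P2:{Q,T}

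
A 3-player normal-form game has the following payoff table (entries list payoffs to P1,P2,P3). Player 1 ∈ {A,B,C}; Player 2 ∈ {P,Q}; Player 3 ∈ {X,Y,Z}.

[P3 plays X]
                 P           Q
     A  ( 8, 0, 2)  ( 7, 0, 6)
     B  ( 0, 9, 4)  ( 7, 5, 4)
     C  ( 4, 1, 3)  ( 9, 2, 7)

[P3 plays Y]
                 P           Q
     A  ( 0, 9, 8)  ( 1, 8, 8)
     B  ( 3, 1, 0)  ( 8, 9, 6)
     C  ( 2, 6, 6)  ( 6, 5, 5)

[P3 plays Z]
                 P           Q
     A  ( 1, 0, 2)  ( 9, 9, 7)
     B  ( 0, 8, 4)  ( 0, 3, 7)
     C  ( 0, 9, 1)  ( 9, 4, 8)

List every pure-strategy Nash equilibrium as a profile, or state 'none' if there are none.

No pure NE.

(A,P,X): not NE [P3→Y gives 8>2]
(A,P,Y): not NE [P1→B gives 3>0]
(A,P,Z): not NE [P2→Q gives 9>0; P3→Y gives 8>2]
(A,Q,X): not NE [P1→C gives 9>7; P3→Y gives 8>6]
(A,Q,Y): not NE [P1→B gives 8>1; P2→P gives 9>8]
(A,Q,Z): not NE [P3→Y gives 8>7]
(B,P,X): not NE [P1→A gives 8>0]
(B,P,Y): not NE [P2→Q gives 9>1; P3→Z gives 4>0]
(B,P,Z): not NE [P1→A gives 1>0]
(B,Q,X): not NE [P1→C gives 9>7; P2→P gives 9>5; P3→Z gives 7>4]
(B,Q,Y): not NE [P3→Z gives 7>6]
(B,Q,Z): not NE [P1→C gives 9>0; P2→P gives 8>3]
(C,P,X): not NE [P1→A gives 8>4; P2→Q gives 2>1; P3→Y gives 6>3]
(C,P,Y): not NE [P1→B gives 3>2]
(C,P,Z): not NE [P1→A gives 1>0; P3→Y gives 6>1]
(C,Q,X): not NE [P3→Z gives 8>7]
(C,Q,Y): not NE [P1→B gives 8>6; P2→P gives 6>5; P3→Z gives 8>5]
(C,Q,Z): not NE [P2→P gives 9>4]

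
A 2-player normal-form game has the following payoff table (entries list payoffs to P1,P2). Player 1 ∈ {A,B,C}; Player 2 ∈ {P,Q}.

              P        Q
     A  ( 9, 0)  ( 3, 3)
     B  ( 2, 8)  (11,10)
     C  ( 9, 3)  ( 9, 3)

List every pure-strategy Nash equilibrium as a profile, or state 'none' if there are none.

(A,P): not NE [P2→Q gives 3>0]
(A,Q): not NE [P1→B gives 11>3]
(B,P): not NE [P1→C gives 9>2; P2→Q gives 10>8]
(B,Q): NE
(C,P): NE
(C,Q): not NE [P1→B gives 11>9]

NE set: (B,Q), (C,P)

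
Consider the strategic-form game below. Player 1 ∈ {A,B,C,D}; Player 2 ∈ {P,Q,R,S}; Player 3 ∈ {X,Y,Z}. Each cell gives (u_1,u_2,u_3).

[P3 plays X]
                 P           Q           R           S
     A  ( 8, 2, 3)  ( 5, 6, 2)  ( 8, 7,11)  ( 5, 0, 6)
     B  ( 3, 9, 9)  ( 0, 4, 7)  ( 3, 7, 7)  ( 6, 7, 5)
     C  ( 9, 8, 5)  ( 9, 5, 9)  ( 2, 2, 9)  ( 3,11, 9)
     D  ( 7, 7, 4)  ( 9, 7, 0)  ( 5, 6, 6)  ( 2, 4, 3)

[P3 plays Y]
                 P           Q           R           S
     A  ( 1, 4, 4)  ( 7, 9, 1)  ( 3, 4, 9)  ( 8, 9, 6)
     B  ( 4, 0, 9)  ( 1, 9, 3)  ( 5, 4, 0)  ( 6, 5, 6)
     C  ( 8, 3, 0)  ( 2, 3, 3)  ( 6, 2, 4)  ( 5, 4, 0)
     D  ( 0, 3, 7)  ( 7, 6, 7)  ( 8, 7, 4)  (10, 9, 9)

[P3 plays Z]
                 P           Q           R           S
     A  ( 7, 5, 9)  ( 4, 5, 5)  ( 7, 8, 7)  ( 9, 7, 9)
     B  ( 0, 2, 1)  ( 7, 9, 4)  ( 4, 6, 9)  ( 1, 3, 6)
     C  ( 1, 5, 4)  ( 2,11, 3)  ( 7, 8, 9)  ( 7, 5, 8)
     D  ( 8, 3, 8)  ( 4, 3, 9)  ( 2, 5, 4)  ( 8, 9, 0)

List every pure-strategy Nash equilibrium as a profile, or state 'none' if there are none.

NE set: (A,R,X), (D,S,Y)

(A,P,X): not NE [P1→C gives 9>8; P2→R gives 7>2; P3→Z gives 9>3]
(A,P,Y): not NE [P1→C gives 8>1; P2→S gives 9>4; P3→Z gives 9>4]
(A,P,Z): not NE [P1→D gives 8>7; P2→R gives 8>5]
(A,Q,X): not NE [P1→D gives 9>5; P2→R gives 7>6; P3→Z gives 5>2]
(A,Q,Y): not NE [P3→Z gives 5>1]
(A,Q,Z): not NE [P1→B gives 7>4; P2→R gives 8>5]
(A,R,X): NE
(A,R,Y): not NE [P1→D gives 8>3; P2→S gives 9>4; P3→X gives 11>9]
(A,R,Z): not NE [P3→X gives 11>7]
(A,S,X): not NE [P1→B gives 6>5; P2→R gives 7>0; P3→Z gives 9>6]
(A,S,Y): not NE [P1→D gives 10>8; P3→Z gives 9>6]
(A,S,Z): not NE [P2→R gives 8>7]
(B,P,X): not NE [P1→C gives 9>3]
(B,P,Y): not NE [P1→C gives 8>4; P2→Q gives 9>0]
(B,P,Z): not NE [P1→D gives 8>0; P2→Q gives 9>2; P3→Y gives 9>1]
(B,Q,X): not NE [P1→D gives 9>0; P2→P gives 9>4]
(B,Q,Y): not NE [P1→D gives 7>1; P3→X gives 7>3]
(B,Q,Z): not NE [P3→X gives 7>4]
(B,R,X): not NE [P1→A gives 8>3; P2→P gives 9>7; P3→Z gives 9>7]
(B,R,Y): not NE [P1→D gives 8>5; P2→Q gives 9>4; P3→Z gives 9>0]
(B,R,Z): not NE [P1→C gives 7>4; P2→Q gives 9>6]
(B,S,X): not NE [P2→P gives 9>7; P3→Z gives 6>5]
(B,S,Y): not NE [P1→D gives 10>6; P2→Q gives 9>5]
(B,S,Z): not NE [P1→A gives 9>1; P2→Q gives 9>3]
(C,P,X): not NE [P2→S gives 11>8]
(C,P,Y): not NE [P2→S gives 4>3; P3→X gives 5>0]
(C,P,Z): not NE [P1→D gives 8>1; P2→Q gives 11>5; P3→X gives 5>4]
(C,Q,X): not NE [P2→S gives 11>5]
(C,Q,Y): not NE [P1→D gives 7>2; P2→S gives 4>3; P3→X gives 9>3]
(C,Q,Z): not NE [P1→B gives 7>2; P3→X gives 9>3]
(C,R,X): not NE [P1→A gives 8>2; P2→S gives 11>2]
(C,R,Y): not NE [P1→D gives 8>6; P2→S gives 4>2; P3→Z gives 9>4]
(C,R,Z): not NE [P2→Q gives 11>8]
(C,S,X): not NE [P1→B gives 6>3]
(C,S,Y): not NE [P1→D gives 10>5; P3→X gives 9>0]
(C,S,Z): not NE [P1→A gives 9>7; P2→Q gives 11>5; P3→X gives 9>8]
(D,P,X): not NE [P1→C gives 9>7; P3→Z gives 8>4]
(D,P,Y): not NE [P1→C gives 8>0; P2→S gives 9>3; P3→Z gives 8>7]
(D,P,Z): not NE [P2→S gives 9>3]
(D,Q,X): not NE [P3→Z gives 9>0]
(D,Q,Y): not NE [P2→S gives 9>6; P3→Z gives 9>7]
(D,Q,Z): not NE [P1→B gives 7>4; P2→S gives 9>3]
(D,R,X): not NE [P1→A gives 8>5; P2→Q gives 7>6]
(D,R,Y): not NE [P2→S gives 9>7; P3→X gives 6>4]
(D,R,Z): not NE [P1→C gives 7>2; P2→S gives 9>5; P3→X gives 6>4]
(D,S,X): not NE [P1→B gives 6>2; P2→Q gives 7>4; P3→Y gives 9>3]
(D,S,Y): NE
(D,S,Z): not NE [P1→A gives 9>8; P3→Y gives 9>0]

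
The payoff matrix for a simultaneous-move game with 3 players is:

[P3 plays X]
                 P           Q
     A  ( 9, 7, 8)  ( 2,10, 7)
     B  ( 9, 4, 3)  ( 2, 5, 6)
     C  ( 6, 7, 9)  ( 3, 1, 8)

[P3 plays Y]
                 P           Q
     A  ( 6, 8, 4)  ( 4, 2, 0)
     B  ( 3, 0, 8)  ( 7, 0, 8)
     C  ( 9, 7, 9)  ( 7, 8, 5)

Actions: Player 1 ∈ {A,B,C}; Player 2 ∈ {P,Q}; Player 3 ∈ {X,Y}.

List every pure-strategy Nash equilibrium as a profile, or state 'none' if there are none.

(A,P,X): not NE [P2→Q gives 10>7]
(A,P,Y): not NE [P1→C gives 9>6; P3→X gives 8>4]
(A,Q,X): not NE [P1→C gives 3>2]
(A,Q,Y): not NE [P1→C gives 7>4; P2→P gives 8>2; P3→X gives 7>0]
(B,P,X): not NE [P2→Q gives 5>4; P3→Y gives 8>3]
(B,P,Y): not NE [P1→C gives 9>3]
(B,Q,X): not NE [P1→C gives 3>2; P3→Y gives 8>6]
(B,Q,Y): NE
(C,P,X): not NE [P1→B gives 9>6]
(C,P,Y): not NE [P2→Q gives 8>7]
(C,Q,X): not NE [P2→P gives 7>1]
(C,Q,Y): not NE [P3→X gives 8>5]

Nash profiles: (B,Q,Y)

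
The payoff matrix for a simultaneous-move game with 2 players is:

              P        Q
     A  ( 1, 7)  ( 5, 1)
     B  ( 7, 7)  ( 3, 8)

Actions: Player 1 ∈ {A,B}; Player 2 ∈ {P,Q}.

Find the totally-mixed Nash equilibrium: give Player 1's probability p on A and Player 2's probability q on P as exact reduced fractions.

P1 indiff ⇒ q·1+(1-q)·5 = q·7+(1-q)·3 ⇒ q(-6) = (1-q)(-2) ⇒ q = 1/4
P2 indiff ⇒ p·7+(1-p)·7 = p·1+(1-p)·8 ⇒ p(6) = (1-p)(1) ⇒ p = 1/7

p=1/7, q=1/4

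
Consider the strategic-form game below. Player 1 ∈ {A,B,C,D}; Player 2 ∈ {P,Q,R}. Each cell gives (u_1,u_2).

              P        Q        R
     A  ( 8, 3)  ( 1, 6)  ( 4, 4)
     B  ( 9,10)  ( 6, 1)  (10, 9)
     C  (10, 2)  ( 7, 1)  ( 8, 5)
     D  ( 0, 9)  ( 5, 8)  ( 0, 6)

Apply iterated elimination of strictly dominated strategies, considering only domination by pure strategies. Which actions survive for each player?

IESDS → P1:{B,C} P2:{P,R}

P1 drop A (B beats it: P:9>8 Q:6>1 R:10>4)
P1 drop D (B beats it: P:9>0 Q:6>5 R:10>0)
P2 drop Q (P beats it: B:10>1 C:2>1)
P1→{B,C} P2→{P,R}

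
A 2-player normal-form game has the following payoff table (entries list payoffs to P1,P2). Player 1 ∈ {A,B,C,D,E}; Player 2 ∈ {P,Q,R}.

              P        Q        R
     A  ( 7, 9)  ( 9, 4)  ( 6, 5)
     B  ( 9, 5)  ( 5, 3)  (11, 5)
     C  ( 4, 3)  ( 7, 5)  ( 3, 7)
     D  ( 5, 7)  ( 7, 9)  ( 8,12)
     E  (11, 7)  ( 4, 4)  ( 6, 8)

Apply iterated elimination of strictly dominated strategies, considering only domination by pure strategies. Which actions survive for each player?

P1 drop C (A beats it: P:7>4 Q:9>7 R:6>3)
P2 drop Q (R beats it: A:5>4 B:5>3 D:12>9 E:8>4)
P1 drop A (B beats it: P:9>7 R:11>6)
P1 drop D (B beats it: P:9>5 R:11>8)
P1→{B,E} P2→{P,R}

Remaining: P1:{B,E} P2:{P,R}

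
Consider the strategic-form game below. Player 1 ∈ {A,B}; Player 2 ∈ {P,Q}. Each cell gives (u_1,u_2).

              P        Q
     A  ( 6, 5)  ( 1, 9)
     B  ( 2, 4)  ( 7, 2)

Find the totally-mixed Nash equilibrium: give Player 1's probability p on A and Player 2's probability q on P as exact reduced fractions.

p=1/3, q=3/5

P1 indiff ⇒ q·6+(1-q)·1 = q·2+(1-q)·7 ⇒ q(4) = (1-q)(6) ⇒ q = 3/5
P2 indiff ⇒ p·5+(1-p)·4 = p·9+(1-p)·2 ⇒ p(-4) = (1-p)(-2) ⇒ p = 1/3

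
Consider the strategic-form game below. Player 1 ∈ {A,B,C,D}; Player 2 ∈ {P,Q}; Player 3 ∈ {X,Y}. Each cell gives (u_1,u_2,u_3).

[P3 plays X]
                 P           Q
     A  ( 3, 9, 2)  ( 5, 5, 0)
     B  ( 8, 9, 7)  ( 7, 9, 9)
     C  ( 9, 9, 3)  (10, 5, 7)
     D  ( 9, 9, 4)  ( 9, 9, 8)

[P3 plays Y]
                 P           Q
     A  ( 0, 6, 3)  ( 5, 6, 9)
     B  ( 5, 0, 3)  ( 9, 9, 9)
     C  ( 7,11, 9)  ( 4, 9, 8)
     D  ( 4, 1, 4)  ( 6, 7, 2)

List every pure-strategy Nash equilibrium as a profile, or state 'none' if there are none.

Nash profiles: (B,Q,Y), (C,P,Y), (D,P,X)

(A,P,X): not NE [P1→D gives 9>3; P3→Y gives 3>2]
(A,P,Y): not NE [P1→C gives 7>0]
(A,Q,X): not NE [P1→C gives 10>5; P2→P gives 9>5; P3→Y gives 9>0]
(A,Q,Y): not NE [P1→B gives 9>5]
(B,P,X): not NE [P1→D gives 9>8]
(B,P,Y): not NE [P1→C gives 7>5; P2→Q gives 9>0; P3→X gives 7>3]
(B,Q,X): not NE [P1→C gives 10>7]
(B,Q,Y): NE
(C,P,X): not NE [P3→Y gives 9>3]
(C,P,Y): NE
(C,Q,X): not NE [P2→P gives 9>5; P3→Y gives 8>7]
(C,Q,Y): not NE [P1→B gives 9>4; P2→P gives 11>9]
(D,P,X): NE
(D,P,Y): not NE [P1→C gives 7>4; P2→Q gives 7>1]
(D,Q,X): not NE [P1→C gives 10>9]
(D,Q,Y): not NE [P1→B gives 9>6; P3→X gives 8>2]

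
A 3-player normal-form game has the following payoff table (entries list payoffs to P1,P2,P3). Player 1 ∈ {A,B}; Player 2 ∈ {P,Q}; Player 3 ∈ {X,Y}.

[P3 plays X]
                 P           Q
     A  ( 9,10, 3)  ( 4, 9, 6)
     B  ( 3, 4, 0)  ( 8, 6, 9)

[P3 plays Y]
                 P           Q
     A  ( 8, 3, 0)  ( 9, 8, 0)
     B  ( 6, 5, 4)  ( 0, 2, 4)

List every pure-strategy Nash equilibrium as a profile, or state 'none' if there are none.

PSNE = {(A,P,X), (B,Q,X)}

(A,P,X): NE
(A,P,Y): not NE [P2→Q gives 8>3; P3→X gives 3>0]
(A,Q,X): not NE [P1→B gives 8>4; P2→P gives 10>9]
(A,Q,Y): not NE [P3→X gives 6>0]
(B,P,X): not NE [P1→A gives 9>3; P2→Q gives 6>4; P3→Y gives 4>0]
(B,P,Y): not NE [P1→A gives 8>6]
(B,Q,X): NE
(B,Q,Y): not NE [P1→A gives 9>0; P2→P gives 5>2; P3→X gives 9>4]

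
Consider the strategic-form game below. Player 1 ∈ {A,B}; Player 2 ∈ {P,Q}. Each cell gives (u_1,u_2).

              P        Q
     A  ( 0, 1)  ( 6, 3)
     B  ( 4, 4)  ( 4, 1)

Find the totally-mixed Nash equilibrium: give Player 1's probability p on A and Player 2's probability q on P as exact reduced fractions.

P1 indiff ⇒ q·0+(1-q)·6 = q·4+(1-q)·4 ⇒ q(-4) = (1-q)(-2) ⇒ q = 1/3
P2 indiff ⇒ p·1+(1-p)·4 = p·3+(1-p)·1 ⇒ p(-2) = (1-p)(-3) ⇒ p = 3/5

p=3/5, q=1/3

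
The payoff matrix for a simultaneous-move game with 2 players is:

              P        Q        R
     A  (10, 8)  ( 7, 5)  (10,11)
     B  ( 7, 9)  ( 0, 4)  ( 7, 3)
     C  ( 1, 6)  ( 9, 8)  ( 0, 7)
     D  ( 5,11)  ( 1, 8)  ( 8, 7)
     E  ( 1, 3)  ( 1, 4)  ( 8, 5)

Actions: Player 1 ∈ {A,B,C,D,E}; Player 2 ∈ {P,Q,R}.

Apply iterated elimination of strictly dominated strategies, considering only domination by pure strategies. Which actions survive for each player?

Remaining: P1:{A,C} P2:{Q,R}

P1 drop B (A beats it: P:10>7 Q:7>0 R:10>7)
P1 drop D (A beats it: P:10>5 Q:7>1 R:10>8)
P1 drop E (A beats it: P:10>1 Q:7>1 R:10>8)
P2 drop P (R beats it: A:11>8 C:7>6)
P1→{A,C} P2→{Q,R}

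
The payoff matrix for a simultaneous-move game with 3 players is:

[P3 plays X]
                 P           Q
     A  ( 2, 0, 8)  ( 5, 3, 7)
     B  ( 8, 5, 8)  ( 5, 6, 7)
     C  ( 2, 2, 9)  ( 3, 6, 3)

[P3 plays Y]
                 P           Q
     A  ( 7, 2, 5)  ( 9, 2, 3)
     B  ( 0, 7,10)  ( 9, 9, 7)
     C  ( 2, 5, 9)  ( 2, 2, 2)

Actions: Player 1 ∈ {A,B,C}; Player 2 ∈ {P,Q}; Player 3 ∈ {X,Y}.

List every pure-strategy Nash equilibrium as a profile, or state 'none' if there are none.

NE set: (A,Q,X), (B,Q,X), (B,Q,Y)

(A,P,X): not NE [P1→B gives 8>2; P2→Q gives 3>0]
(A,P,Y): not NE [P3→X gives 8>5]
(A,Q,X): NE
(A,Q,Y): not NE [P3→X gives 7>3]
(B,P,X): not NE [P2→Q gives 6>5; P3→Y gives 10>8]
(B,P,Y): not NE [P1→A gives 7>0; P2→Q gives 9>7]
(B,Q,X): NE
(B,Q,Y): NE
(C,P,X): not NE [P1→B gives 8>2; P2→Q gives 6>2]
(C,P,Y): not NE [P1→A gives 7>2]
(C,Q,X): not NE [P1→B gives 5>3]
(C,Q,Y): not NE [P1→B gives 9>2; P2→P gives 5>2; P3→X gives 3>2]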